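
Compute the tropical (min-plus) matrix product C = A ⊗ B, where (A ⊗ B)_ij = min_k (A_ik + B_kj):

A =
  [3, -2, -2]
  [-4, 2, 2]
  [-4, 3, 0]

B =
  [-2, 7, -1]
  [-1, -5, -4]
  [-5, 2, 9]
A ⊗ B =
  [-7, -7, -6]
  [-6, -3, -5]
  [-6, -2, -5]

Apply the min-plus product entry-by-entry:
  C[0][0] = min over k of (A[0][0] + B[0][0] = 3 + -2 = 1, A[0][1] + B[1][0] = -2 + -1 = -3, A[0][2] + B[2][0] = -2 + -5 = -7) = -7 (attained at k = 2)
  C[0][1] = min over k of (A[0][0] + B[0][1] = 3 + 7 = 10, A[0][1] + B[1][1] = -2 + -5 = -7, A[0][2] + B[2][1] = -2 + 2 = 0) = -7 (attained at k = 1)
  C[0][2] = min over k of (A[0][0] + B[0][2] = 3 + -1 = 2, A[0][1] + B[1][2] = -2 + -4 = -6, A[0][2] + B[2][2] = -2 + 9 = 7) = -6 (attained at k = 1)
  C[1][0] = min over k of (A[1][0] + B[0][0] = -4 + -2 = -6, A[1][1] + B[1][0] = 2 + -1 = 1, A[1][2] + B[2][0] = 2 + -5 = -3) = -6 (attained at k = 0)
  C[1][1] = min over k of (A[1][0] + B[0][1] = -4 + 7 = 3, A[1][1] + B[1][1] = 2 + -5 = -3, A[1][2] + B[2][1] = 2 + 2 = 4) = -3 (attained at k = 1)
  C[1][2] = min over k of (A[1][0] + B[0][2] = -4 + -1 = -5, A[1][1] + B[1][2] = 2 + -4 = -2, A[1][2] + B[2][2] = 2 + 9 = 11) = -5 (attained at k = 0)
  C[2][0] = min over k of (A[2][0] + B[0][0] = -4 + -2 = -6, A[2][1] + B[1][0] = 3 + -1 = 2, A[2][2] + B[2][0] = 0 + -5 = -5) = -6 (attained at k = 0)
  C[2][1] = min over k of (A[2][0] + B[0][1] = -4 + 7 = 3, A[2][1] + B[1][1] = 3 + -5 = -2, A[2][2] + B[2][1] = 0 + 2 = 2) = -2 (attained at k = 1)
  C[2][2] = min over k of (A[2][0] + B[0][2] = -4 + -1 = -5, A[2][1] + B[1][2] = 3 + -4 = -1, A[2][2] + B[2][2] = 0 + 9 = 9) = -5 (attained at k = 0)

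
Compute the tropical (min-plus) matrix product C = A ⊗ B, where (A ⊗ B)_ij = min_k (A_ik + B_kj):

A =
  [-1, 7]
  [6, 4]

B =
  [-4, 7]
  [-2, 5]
A ⊗ B =
  [-5, 6]
  [2, 9]

Apply the min-plus product entry-by-entry:
  C[0][0] = min over k of (A[0][0] + B[0][0] = -1 + -4 = -5, A[0][1] + B[1][0] = 7 + -2 = 5) = -5 (attained at k = 0)
  C[0][1] = min over k of (A[0][0] + B[0][1] = -1 + 7 = 6, A[0][1] + B[1][1] = 7 + 5 = 12) = 6 (attained at k = 0)
  C[1][0] = min over k of (A[1][0] + B[0][0] = 6 + -4 = 2, A[1][1] + B[1][0] = 4 + -2 = 2) = 2 (attained at k = 0)
  C[1][1] = min over k of (A[1][0] + B[0][1] = 6 + 7 = 13, A[1][1] + B[1][1] = 4 + 5 = 9) = 9 (attained at k = 1)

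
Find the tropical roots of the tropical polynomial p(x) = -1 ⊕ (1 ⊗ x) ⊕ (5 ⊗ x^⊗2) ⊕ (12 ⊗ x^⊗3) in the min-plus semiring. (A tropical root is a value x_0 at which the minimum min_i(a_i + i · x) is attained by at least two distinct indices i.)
Roots: {-7, -4, -2}

Each tropical root is a break point of the lower envelope of the lines y = a_i + i · x (there are 4 lines, with slopes 0, 1, ..., 3). Only the lines that attain the minimum somewhere contribute to roots; other lines are dominated. Here the surviving (envelope) indices are i = 3, i = 2, i = 1, i = 0.
Intersections between consecutive envelope lines give the roots: for adjacent envelope indices i < j the intersection is x = (a_i − a_j) / (j − i). Reading off the sorted break points: {-7, -4, -2}.
Verification: at each break x_0, at least two indices attain the minimum of min_i(a_i + i · x_0).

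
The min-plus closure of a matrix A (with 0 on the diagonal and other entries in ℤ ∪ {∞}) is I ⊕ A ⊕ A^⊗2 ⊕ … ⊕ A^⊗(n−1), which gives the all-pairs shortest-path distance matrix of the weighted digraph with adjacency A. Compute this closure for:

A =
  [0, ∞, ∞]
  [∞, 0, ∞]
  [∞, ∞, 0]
Closure =
  [0, ∞, ∞]
  [∞, 0, ∞]
  [∞, ∞, 0]

This is the Floyd-Warshall all-pairs shortest-path computation. For each intermediate vertex k = 0, 1, …, 2, update dist[i][j] ← min(dist[i][j], dist[i][k] + dist[k][j]). The final matrix gives, for each (i, j), the minimum total weight of any directed path from i to j (possibly empty when i = j).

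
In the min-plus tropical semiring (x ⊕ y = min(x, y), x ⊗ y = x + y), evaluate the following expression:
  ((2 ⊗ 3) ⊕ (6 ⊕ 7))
((2 ⊗ 3) ⊕ (6 ⊕ 7)) = 5

Expand innermost to outermost. Recall ⊕ takes the minimum of its arguments and ⊗ takes their sum. Working out the expression ((2 ⊗ 3) ⊕ (6 ⊕ 7)) gives 5.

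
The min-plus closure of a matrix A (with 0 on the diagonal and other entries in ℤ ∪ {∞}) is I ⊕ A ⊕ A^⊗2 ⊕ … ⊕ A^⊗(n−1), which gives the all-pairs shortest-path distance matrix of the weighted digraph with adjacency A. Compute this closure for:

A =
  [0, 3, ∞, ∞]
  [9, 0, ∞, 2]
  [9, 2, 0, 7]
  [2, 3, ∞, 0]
Closure =
  [0, 3, ∞, 5]
  [4, 0, ∞, 2]
  [6, 2, 0, 4]
  [2, 3, ∞, 0]

This is the Floyd-Warshall all-pairs shortest-path computation. For each intermediate vertex k = 0, 1, …, 3, update dist[i][j] ← min(dist[i][j], dist[i][k] + dist[k][j]). The final matrix gives, for each (i, j), the minimum total weight of any directed path from i to j (possibly empty when i = j).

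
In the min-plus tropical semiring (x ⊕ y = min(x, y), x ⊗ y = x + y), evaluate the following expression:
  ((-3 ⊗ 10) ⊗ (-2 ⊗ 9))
((-3 ⊗ 10) ⊗ (-2 ⊗ 9)) = 14

Expand innermost to outermost. Recall ⊕ takes the minimum of its arguments and ⊗ takes their sum. Working out the expression ((-3 ⊗ 10) ⊗ (-2 ⊗ 9)) gives 14.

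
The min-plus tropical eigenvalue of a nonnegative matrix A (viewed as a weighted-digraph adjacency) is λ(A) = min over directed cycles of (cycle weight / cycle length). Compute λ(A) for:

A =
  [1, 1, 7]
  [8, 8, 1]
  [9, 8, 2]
λ(A) = 1

Enumerate directed cycles and compute their means (weight / length). Sample:
  cycle 0 → 0: weight = 1, length = 1, mean = 1/1 ≈ 1.000
  cycle 1 → 1: weight = 8, length = 1, mean = 8/1 ≈ 8.000
  cycle 2 → 2: weight = 2, length = 1, mean = 2/1 ≈ 2.000
  cycle 0 → 1 → 0: weight = 9, length = 2, mean = 9/2 ≈ 4.500
  cycle 0 → 2 → 0: weight = 16, length = 2, mean = 16/2 ≈ 8.000
  cycle 1 → 0 → 1: weight = 9, length = 2, mean = 9/2 ≈ 4.500
Minimum mean = 1.000, attained e.g. along the cycle 0 → 0 with weight 1 and length 1. So λ(A) = 1/1 = 1.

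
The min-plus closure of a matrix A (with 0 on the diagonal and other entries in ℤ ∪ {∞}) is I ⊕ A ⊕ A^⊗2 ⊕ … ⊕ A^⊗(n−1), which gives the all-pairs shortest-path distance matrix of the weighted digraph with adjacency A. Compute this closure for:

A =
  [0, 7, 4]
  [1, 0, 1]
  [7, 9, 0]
Closure =
  [0, 7, 4]
  [1, 0, 1]
  [7, 9, 0]

This is the Floyd-Warshall all-pairs shortest-path computation. For each intermediate vertex k = 0, 1, …, 2, update dist[i][j] ← min(dist[i][j], dist[i][k] + dist[k][j]). The final matrix gives, for each (i, j), the minimum total weight of any directed path from i to j (possibly empty when i = j).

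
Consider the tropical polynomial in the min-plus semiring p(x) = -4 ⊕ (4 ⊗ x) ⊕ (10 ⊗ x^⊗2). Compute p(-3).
p(-3) = -4

A tropical monomial a ⊗ x^⊗i evaluates to a + i · x. Evaluating each term at x = -3:
  Term 0 contributes -4 + 0 · -3 = -4
  Term 1 contributes 4 + 1 · -3 = 1
  Term 2 contributes 10 + 2 · -3 = 4
p(-3) = ⊕ of these = min[-4, 1, 4] = -4.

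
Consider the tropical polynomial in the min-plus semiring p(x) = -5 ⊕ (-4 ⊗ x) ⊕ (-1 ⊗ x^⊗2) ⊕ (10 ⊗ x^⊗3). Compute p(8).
p(8) = -5

A tropical monomial a ⊗ x^⊗i evaluates to a + i · x. Evaluating each term at x = 8:
  Term 0 contributes -5 + 0 · 8 = -5
  Term 1 contributes -4 + 1 · 8 = 4
  Term 2 contributes -1 + 2 · 8 = 15
  Term 3 contributes 10 + 3 · 8 = 34
p(8) = ⊕ of these = min[-5, 4, 15, 34] = -5.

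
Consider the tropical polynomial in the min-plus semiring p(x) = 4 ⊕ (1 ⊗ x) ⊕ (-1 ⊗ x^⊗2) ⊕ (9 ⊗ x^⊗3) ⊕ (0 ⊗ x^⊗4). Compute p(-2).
p(-2) = -8

A tropical monomial a ⊗ x^⊗i evaluates to a + i · x. Evaluating each term at x = -2:
  Term 0 contributes 4 + 0 · -2 = 4
  Term 1 contributes 1 + 1 · -2 = -1
  Term 2 contributes -1 + 2 · -2 = -5
  Term 3 contributes 9 + 3 · -2 = 3
  Term 4 contributes 0 + 4 · -2 = -8
p(-2) = ⊕ of these = min[4, -1, -5, 3, -8] = -8.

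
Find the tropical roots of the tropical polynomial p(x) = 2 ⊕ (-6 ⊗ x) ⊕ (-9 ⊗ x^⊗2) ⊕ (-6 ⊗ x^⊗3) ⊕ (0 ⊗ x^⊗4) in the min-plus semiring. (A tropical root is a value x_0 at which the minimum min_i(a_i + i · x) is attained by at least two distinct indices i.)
Roots: {-6, -3, 3, 8}

Each tropical root is a break point of the lower envelope of the lines y = a_i + i · x (there are 5 lines, with slopes 0, 1, ..., 4). Only the lines that attain the minimum somewhere contribute to roots; other lines are dominated. Here the surviving (envelope) indices are i = 4, i = 3, i = 2, i = 1, i = 0.
Intersections between consecutive envelope lines give the roots: for adjacent envelope indices i < j the intersection is x = (a_i − a_j) / (j − i). Reading off the sorted break points: {-6, -3, 3, 8}.
Verification: at each break x_0, at least two indices attain the minimum of min_i(a_i + i · x_0).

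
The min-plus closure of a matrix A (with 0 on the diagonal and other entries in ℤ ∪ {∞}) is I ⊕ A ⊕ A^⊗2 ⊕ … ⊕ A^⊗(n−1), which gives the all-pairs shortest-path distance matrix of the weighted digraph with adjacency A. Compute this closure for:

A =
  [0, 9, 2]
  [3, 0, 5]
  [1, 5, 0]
Closure =
  [0, 7, 2]
  [3, 0, 5]
  [1, 5, 0]

This is the Floyd-Warshall all-pairs shortest-path computation. For each intermediate vertex k = 0, 1, …, 2, update dist[i][j] ← min(dist[i][j], dist[i][k] + dist[k][j]). The final matrix gives, for each (i, j), the minimum total weight of any directed path from i to j (possibly empty when i = j).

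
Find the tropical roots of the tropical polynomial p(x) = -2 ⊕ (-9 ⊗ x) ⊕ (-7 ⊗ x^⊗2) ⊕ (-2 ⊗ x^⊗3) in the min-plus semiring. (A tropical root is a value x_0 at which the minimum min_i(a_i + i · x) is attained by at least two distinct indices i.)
Roots: {-5, -2, 7}

Each tropical root is a break point of the lower envelope of the lines y = a_i + i · x (there are 4 lines, with slopes 0, 1, ..., 3). Only the lines that attain the minimum somewhere contribute to roots; other lines are dominated. Here the surviving (envelope) indices are i = 3, i = 2, i = 1, i = 0.
Intersections between consecutive envelope lines give the roots: for adjacent envelope indices i < j the intersection is x = (a_i − a_j) / (j − i). Reading off the sorted break points: {-5, -2, 7}.
Verification: at each break x_0, at least two indices attain the minimum of min_i(a_i + i · x_0).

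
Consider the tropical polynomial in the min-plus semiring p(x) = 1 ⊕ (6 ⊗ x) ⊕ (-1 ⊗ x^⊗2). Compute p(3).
p(3) = 1

A tropical monomial a ⊗ x^⊗i evaluates to a + i · x. Evaluating each term at x = 3:
  Term 0 contributes 1 + 0 · 3 = 1
  Term 1 contributes 6 + 1 · 3 = 9
  Term 2 contributes -1 + 2 · 3 = 5
p(3) = ⊕ of these = min[1, 9, 5] = 1.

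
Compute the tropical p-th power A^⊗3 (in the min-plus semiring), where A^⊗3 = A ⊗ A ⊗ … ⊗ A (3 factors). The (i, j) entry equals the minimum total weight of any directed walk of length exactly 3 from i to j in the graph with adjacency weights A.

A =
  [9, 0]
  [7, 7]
A^⊗3 =
  [14, 7]
  [14, 14]

Each entry (A^⊗3)_ij equals the minimum over all length-3 walks i = v_0 → v_1 → … → v_3 = j of Σ_t A[v_t][v_{t+1}]. For example, for (i, j) = (0, 1) we minimise over 4 possible intermediate vertex sequences; the minimum is 7, attained along the walk 0 → 1 → 0 → 1.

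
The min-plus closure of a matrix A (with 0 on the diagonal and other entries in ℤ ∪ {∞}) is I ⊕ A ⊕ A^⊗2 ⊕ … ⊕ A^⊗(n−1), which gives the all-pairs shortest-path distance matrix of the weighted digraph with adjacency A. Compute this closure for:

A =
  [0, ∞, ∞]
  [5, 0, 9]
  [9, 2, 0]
Closure =
  [0, ∞, ∞]
  [5, 0, 9]
  [7, 2, 0]

This is the Floyd-Warshall all-pairs shortest-path computation. For each intermediate vertex k = 0, 1, …, 2, update dist[i][j] ← min(dist[i][j], dist[i][k] + dist[k][j]). The final matrix gives, for each (i, j), the minimum total weight of any directed path from i to j (possibly empty when i = j).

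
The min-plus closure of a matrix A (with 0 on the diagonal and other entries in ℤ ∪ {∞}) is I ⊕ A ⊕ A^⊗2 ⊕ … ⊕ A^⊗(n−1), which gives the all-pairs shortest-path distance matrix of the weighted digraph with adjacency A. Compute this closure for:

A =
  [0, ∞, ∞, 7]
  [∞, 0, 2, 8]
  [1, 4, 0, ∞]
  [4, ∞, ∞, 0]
Closure =
  [0, ∞, ∞, 7]
  [3, 0, 2, 8]
  [1, 4, 0, 8]
  [4, ∞, ∞, 0]

This is the Floyd-Warshall all-pairs shortest-path computation. For each intermediate vertex k = 0, 1, …, 3, update dist[i][j] ← min(dist[i][j], dist[i][k] + dist[k][j]). The final matrix gives, for each (i, j), the minimum total weight of any directed path from i to j (possibly empty when i = j).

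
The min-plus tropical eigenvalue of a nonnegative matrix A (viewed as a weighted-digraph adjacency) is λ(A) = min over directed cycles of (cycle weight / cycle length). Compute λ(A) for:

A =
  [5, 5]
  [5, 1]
λ(A) = 1

Enumerate directed cycles and compute their means (weight / length). Sample:
  cycle 0 → 0: weight = 5, length = 1, mean = 5/1 ≈ 5.000
  cycle 1 → 1: weight = 1, length = 1, mean = 1/1 ≈ 1.000
  cycle 0 → 1 → 0: weight = 10, length = 2, mean = 10/2 ≈ 5.000
  cycle 1 → 0 → 1: weight = 10, length = 2, mean = 10/2 ≈ 5.000
Minimum mean = 1.000, attained e.g. along the cycle 1 → 1 with weight 1 and length 1. So λ(A) = 1/1 = 1.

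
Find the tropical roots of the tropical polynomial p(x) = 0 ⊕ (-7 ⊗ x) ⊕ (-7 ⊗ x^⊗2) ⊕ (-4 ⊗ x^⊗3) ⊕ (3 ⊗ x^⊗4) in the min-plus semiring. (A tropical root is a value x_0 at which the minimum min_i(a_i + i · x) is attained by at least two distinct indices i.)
Roots: {-7, -3, 0, 7}

Each tropical root is a break point of the lower envelope of the lines y = a_i + i · x (there are 5 lines, with slopes 0, 1, ..., 4). Only the lines that attain the minimum somewhere contribute to roots; other lines are dominated. Here the surviving (envelope) indices are i = 4, i = 3, i = 2, i = 1, i = 0.
Intersections between consecutive envelope lines give the roots: for adjacent envelope indices i < j the intersection is x = (a_i − a_j) / (j − i). Reading off the sorted break points: {-7, -3, 0, 7}.
Verification: at each break x_0, at least two indices attain the minimum of min_i(a_i + i · x_0).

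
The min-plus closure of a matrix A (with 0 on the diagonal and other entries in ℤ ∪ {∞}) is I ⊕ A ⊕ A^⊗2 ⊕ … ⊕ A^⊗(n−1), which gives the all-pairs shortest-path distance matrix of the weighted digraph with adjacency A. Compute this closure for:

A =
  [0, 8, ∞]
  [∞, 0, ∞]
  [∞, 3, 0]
Closure =
  [0, 8, ∞]
  [∞, 0, ∞]
  [∞, 3, 0]

This is the Floyd-Warshall all-pairs shortest-path computation. For each intermediate vertex k = 0, 1, …, 2, update dist[i][j] ← min(dist[i][j], dist[i][k] + dist[k][j]). The final matrix gives, for each (i, j), the minimum total weight of any directed path from i to j (possibly empty when i = j).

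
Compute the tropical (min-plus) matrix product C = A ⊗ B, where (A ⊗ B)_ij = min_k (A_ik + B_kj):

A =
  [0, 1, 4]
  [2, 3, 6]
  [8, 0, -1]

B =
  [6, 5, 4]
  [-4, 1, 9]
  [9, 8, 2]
A ⊗ B =
  [-3, 2, 4]
  [-1, 4, 6]
  [-4, 1, 1]

Apply the min-plus product entry-by-entry:
  C[0][0] = min over k of (A[0][0] + B[0][0] = 0 + 6 = 6, A[0][1] + B[1][0] = 1 + -4 = -3, A[0][2] + B[2][0] = 4 + 9 = 13) = -3 (attained at k = 1)
  C[0][1] = min over k of (A[0][0] + B[0][1] = 0 + 5 = 5, A[0][1] + B[1][1] = 1 + 1 = 2, A[0][2] + B[2][1] = 4 + 8 = 12) = 2 (attained at k = 1)
  C[0][2] = min over k of (A[0][0] + B[0][2] = 0 + 4 = 4, A[0][1] + B[1][2] = 1 + 9 = 10, A[0][2] + B[2][2] = 4 + 2 = 6) = 4 (attained at k = 0)
  C[1][0] = min over k of (A[1][0] + B[0][0] = 2 + 6 = 8, A[1][1] + B[1][0] = 3 + -4 = -1, A[1][2] + B[2][0] = 6 + 9 = 15) = -1 (attained at k = 1)
  C[1][1] = min over k of (A[1][0] + B[0][1] = 2 + 5 = 7, A[1][1] + B[1][1] = 3 + 1 = 4, A[1][2] + B[2][1] = 6 + 8 = 14) = 4 (attained at k = 1)
  C[1][2] = min over k of (A[1][0] + B[0][2] = 2 + 4 = 6, A[1][1] + B[1][2] = 3 + 9 = 12, A[1][2] + B[2][2] = 6 + 2 = 8) = 6 (attained at k = 0)
  C[2][0] = min over k of (A[2][0] + B[0][0] = 8 + 6 = 14, A[2][1] + B[1][0] = 0 + -4 = -4, A[2][2] + B[2][0] = -1 + 9 = 8) = -4 (attained at k = 1)
  C[2][1] = min over k of (A[2][0] + B[0][1] = 8 + 5 = 13, A[2][1] + B[1][1] = 0 + 1 = 1, A[2][2] + B[2][1] = -1 + 8 = 7) = 1 (attained at k = 1)
  C[2][2] = min over k of (A[2][0] + B[0][2] = 8 + 4 = 12, A[2][1] + B[1][2] = 0 + 9 = 9, A[2][2] + B[2][2] = -1 + 2 = 1) = 1 (attained at k = 2)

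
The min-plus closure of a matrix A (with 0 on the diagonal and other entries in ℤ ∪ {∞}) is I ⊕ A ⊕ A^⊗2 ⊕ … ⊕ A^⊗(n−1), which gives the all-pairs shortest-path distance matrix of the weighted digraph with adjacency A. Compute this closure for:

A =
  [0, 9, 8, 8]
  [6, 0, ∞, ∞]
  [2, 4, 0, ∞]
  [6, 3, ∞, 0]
Closure =
  [0, 9, 8, 8]
  [6, 0, 14, 14]
  [2, 4, 0, 10]
  [6, 3, 14, 0]

This is the Floyd-Warshall all-pairs shortest-path computation. For each intermediate vertex k = 0, 1, …, 3, update dist[i][j] ← min(dist[i][j], dist[i][k] + dist[k][j]). The final matrix gives, for each (i, j), the minimum total weight of any directed path from i to j (possibly empty when i = j).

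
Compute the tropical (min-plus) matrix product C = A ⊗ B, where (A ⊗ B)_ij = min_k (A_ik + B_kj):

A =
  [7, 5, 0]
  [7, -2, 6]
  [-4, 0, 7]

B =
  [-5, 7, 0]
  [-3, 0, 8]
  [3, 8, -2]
A ⊗ B =
  [2, 5, -2]
  [-5, -2, 4]
  [-9, 0, -4]

Apply the min-plus product entry-by-entry:
  C[0][0] = min over k of (A[0][0] + B[0][0] = 7 + -5 = 2, A[0][1] + B[1][0] = 5 + -3 = 2, A[0][2] + B[2][0] = 0 + 3 = 3) = 2 (attained at k = 0)
  C[0][1] = min over k of (A[0][0] + B[0][1] = 7 + 7 = 14, A[0][1] + B[1][1] = 5 + 0 = 5, A[0][2] + B[2][1] = 0 + 8 = 8) = 5 (attained at k = 1)
  C[0][2] = min over k of (A[0][0] + B[0][2] = 7 + 0 = 7, A[0][1] + B[1][2] = 5 + 8 = 13, A[0][2] + B[2][2] = 0 + -2 = -2) = -2 (attained at k = 2)
  C[1][0] = min over k of (A[1][0] + B[0][0] = 7 + -5 = 2, A[1][1] + B[1][0] = -2 + -3 = -5, A[1][2] + B[2][0] = 6 + 3 = 9) = -5 (attained at k = 1)
  C[1][1] = min over k of (A[1][0] + B[0][1] = 7 + 7 = 14, A[1][1] + B[1][1] = -2 + 0 = -2, A[1][2] + B[2][1] = 6 + 8 = 14) = -2 (attained at k = 1)
  C[1][2] = min over k of (A[1][0] + B[0][2] = 7 + 0 = 7, A[1][1] + B[1][2] = -2 + 8 = 6, A[1][2] + B[2][2] = 6 + -2 = 4) = 4 (attained at k = 2)
  C[2][0] = min over k of (A[2][0] + B[0][0] = -4 + -5 = -9, A[2][1] + B[1][0] = 0 + -3 = -3, A[2][2] + B[2][0] = 7 + 3 = 10) = -9 (attained at k = 0)
  C[2][1] = min over k of (A[2][0] + B[0][1] = -4 + 7 = 3, A[2][1] + B[1][1] = 0 + 0 = 0, A[2][2] + B[2][1] = 7 + 8 = 15) = 0 (attained at k = 1)
  C[2][2] = min over k of (A[2][0] + B[0][2] = -4 + 0 = -4, A[2][1] + B[1][2] = 0 + 8 = 8, A[2][2] + B[2][2] = 7 + -2 = 5) = -4 (attained at k = 0)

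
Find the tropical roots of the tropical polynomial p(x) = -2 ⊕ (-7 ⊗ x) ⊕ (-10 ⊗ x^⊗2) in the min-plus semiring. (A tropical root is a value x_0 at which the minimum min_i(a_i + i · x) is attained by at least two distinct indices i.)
Roots: {3, 5}

Each tropical root is a break point of the lower envelope of the lines y = a_i + i · x (there are 3 lines, with slopes 0, 1, ..., 2). Only the lines that attain the minimum somewhere contribute to roots; other lines are dominated. Here the surviving (envelope) indices are i = 2, i = 1, i = 0.
Intersections between consecutive envelope lines give the roots: for adjacent envelope indices i < j the intersection is x = (a_i − a_j) / (j − i). Reading off the sorted break points: {3, 5}.
Verification: at each break x_0, at least two indices attain the minimum of min_i(a_i + i · x_0).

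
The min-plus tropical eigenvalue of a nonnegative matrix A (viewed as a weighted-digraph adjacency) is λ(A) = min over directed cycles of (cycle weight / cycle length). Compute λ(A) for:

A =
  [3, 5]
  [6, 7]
λ(A) = 3

Enumerate directed cycles and compute their means (weight / length). Sample:
  cycle 0 → 0: weight = 3, length = 1, mean = 3/1 ≈ 3.000
  cycle 1 → 1: weight = 7, length = 1, mean = 7/1 ≈ 7.000
  cycle 0 → 1 → 0: weight = 11, length = 2, mean = 11/2 ≈ 5.500
  cycle 1 → 0 → 1: weight = 11, length = 2, mean = 11/2 ≈ 5.500
Minimum mean = 3.000, attained e.g. along the cycle 0 → 0 with weight 3 and length 1. So λ(A) = 3/1 = 3.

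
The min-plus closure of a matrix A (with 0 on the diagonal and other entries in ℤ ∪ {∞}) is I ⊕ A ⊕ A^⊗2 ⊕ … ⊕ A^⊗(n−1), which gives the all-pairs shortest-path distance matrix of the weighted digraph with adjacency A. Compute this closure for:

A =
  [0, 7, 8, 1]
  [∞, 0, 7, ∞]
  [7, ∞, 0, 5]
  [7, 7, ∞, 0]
Closure =
  [0, 7, 8, 1]
  [14, 0, 7, 12]
  [7, 12, 0, 5]
  [7, 7, 14, 0]

This is the Floyd-Warshall all-pairs shortest-path computation. For each intermediate vertex k = 0, 1, …, 3, update dist[i][j] ← min(dist[i][j], dist[i][k] + dist[k][j]). The final matrix gives, for each (i, j), the minimum total weight of any directed path from i to j (possibly empty when i = j).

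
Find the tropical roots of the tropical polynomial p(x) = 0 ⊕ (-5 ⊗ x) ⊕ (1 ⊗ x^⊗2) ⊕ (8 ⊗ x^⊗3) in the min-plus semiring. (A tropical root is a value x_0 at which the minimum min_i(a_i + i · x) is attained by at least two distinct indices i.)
Roots: {-7, -6, 5}

Each tropical root is a break point of the lower envelope of the lines y = a_i + i · x (there are 4 lines, with slopes 0, 1, ..., 3). Only the lines that attain the minimum somewhere contribute to roots; other lines are dominated. Here the surviving (envelope) indices are i = 3, i = 2, i = 1, i = 0.
Intersections between consecutive envelope lines give the roots: for adjacent envelope indices i < j the intersection is x = (a_i − a_j) / (j − i). Reading off the sorted break points: {-7, -6, 5}.
Verification: at each break x_0, at least two indices attain the minimum of min_i(a_i + i · x_0).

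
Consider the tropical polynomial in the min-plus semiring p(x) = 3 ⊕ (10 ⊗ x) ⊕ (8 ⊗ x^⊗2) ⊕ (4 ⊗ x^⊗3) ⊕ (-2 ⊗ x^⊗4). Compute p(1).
p(1) = 2

A tropical monomial a ⊗ x^⊗i evaluates to a + i · x. Evaluating each term at x = 1:
  Term 0 contributes 3 + 0 · 1 = 3
  Term 1 contributes 10 + 1 · 1 = 11
  Term 2 contributes 8 + 2 · 1 = 10
  Term 3 contributes 4 + 3 · 1 = 7
  Term 4 contributes -2 + 4 · 1 = 2
p(1) = ⊕ of these = min[3, 11, 10, 7, 2] = 2.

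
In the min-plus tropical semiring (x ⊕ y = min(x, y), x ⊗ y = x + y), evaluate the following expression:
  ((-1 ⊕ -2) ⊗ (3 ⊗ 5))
((-1 ⊕ -2) ⊗ (3 ⊗ 5)) = 6

Expand innermost to outermost. Recall ⊕ takes the minimum of its arguments and ⊗ takes their sum. Working out the expression ((-1 ⊕ -2) ⊗ (3 ⊗ 5)) gives 6.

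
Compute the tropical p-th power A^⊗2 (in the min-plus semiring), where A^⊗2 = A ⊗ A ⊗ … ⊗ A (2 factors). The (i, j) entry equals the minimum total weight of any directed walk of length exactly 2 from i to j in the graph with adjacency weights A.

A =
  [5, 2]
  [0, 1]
A^⊗2 =
  [2, 3]
  [1, 2]

Each entry (A^⊗2)_ij equals the minimum over all length-2 walks i = v_0 → v_1 → … → v_2 = j of Σ_t A[v_t][v_{t+1}]. For example, for (i, j) = (0, 1) we minimise over 2 possible intermediate vertex sequences; the minimum is 3, attained along the walk 0 → 1 → 1.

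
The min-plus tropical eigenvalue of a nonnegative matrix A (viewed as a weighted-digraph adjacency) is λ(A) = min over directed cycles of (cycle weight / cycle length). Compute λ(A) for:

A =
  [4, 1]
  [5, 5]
λ(A) = 3

Enumerate directed cycles and compute their means (weight / length). Sample:
  cycle 0 → 0: weight = 4, length = 1, mean = 4/1 ≈ 4.000
  cycle 1 → 1: weight = 5, length = 1, mean = 5/1 ≈ 5.000
  cycle 0 → 1 → 0: weight = 6, length = 2, mean = 6/2 ≈ 3.000
  cycle 1 → 0 → 1: weight = 6, length = 2, mean = 6/2 ≈ 3.000
Minimum mean = 3.000, attained e.g. along the cycle 0 → 1 → 0 with weight 6 and length 2. So λ(A) = 6/2 = 3.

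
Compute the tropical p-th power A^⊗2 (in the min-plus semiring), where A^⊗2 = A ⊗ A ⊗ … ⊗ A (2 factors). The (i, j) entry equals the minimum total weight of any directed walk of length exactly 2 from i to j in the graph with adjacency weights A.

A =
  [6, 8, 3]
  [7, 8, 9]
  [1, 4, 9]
A^⊗2 =
  [4, 7, 9]
  [10, 13, 10]
  [7, 9, 4]

Each entry (A^⊗2)_ij equals the minimum over all length-2 walks i = v_0 → v_1 → … → v_2 = j of Σ_t A[v_t][v_{t+1}]. For example, for (i, j) = (0, 2) we minimise over 3 possible intermediate vertex sequences; the minimum is 9, attained along the walk 0 → 0 → 2.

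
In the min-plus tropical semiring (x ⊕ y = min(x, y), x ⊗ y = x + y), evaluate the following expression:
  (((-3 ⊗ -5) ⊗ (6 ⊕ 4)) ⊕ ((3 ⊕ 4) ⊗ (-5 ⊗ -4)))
(((-3 ⊗ -5) ⊗ (6 ⊕ 4)) ⊕ ((3 ⊕ 4) ⊗ (-5 ⊗ -4))) = -6

Expand innermost to outermost. Recall ⊕ takes the minimum of its arguments and ⊗ takes their sum. Working out the expression (((-3 ⊗ -5) ⊗ (6 ⊕ 4)) ⊕ ((3 ⊕ 4) ⊗ (-5 ⊗ -4))) gives -6.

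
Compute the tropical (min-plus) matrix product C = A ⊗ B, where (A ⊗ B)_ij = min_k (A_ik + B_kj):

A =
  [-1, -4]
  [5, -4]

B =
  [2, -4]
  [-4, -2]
A ⊗ B =
  [-8, -6]
  [-8, -6]

Apply the min-plus product entry-by-entry:
  C[0][0] = min over k of (A[0][0] + B[0][0] = -1 + 2 = 1, A[0][1] + B[1][0] = -4 + -4 = -8) = -8 (attained at k = 1)
  C[0][1] = min over k of (A[0][0] + B[0][1] = -1 + -4 = -5, A[0][1] + B[1][1] = -4 + -2 = -6) = -6 (attained at k = 1)
  C[1][0] = min over k of (A[1][0] + B[0][0] = 5 + 2 = 7, A[1][1] + B[1][0] = -4 + -4 = -8) = -8 (attained at k = 1)
  C[1][1] = min over k of (A[1][0] + B[0][1] = 5 + -4 = 1, A[1][1] + B[1][1] = -4 + -2 = -6) = -6 (attained at k = 1)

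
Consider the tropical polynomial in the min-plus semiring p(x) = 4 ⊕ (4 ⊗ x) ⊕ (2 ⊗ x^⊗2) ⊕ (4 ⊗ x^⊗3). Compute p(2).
p(2) = 4

A tropical monomial a ⊗ x^⊗i evaluates to a + i · x. Evaluating each term at x = 2:
  Term 0 contributes 4 + 0 · 2 = 4
  Term 1 contributes 4 + 1 · 2 = 6
  Term 2 contributes 2 + 2 · 2 = 6
  Term 3 contributes 4 + 3 · 2 = 10
p(2) = ⊕ of these = min[4, 6, 6, 10] = 4.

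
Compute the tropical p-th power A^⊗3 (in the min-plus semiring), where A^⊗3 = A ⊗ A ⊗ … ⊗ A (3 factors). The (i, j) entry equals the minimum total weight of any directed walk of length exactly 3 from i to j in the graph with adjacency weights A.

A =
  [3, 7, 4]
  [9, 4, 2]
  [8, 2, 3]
A^⊗3 =
  [9, 9, 8]
  [13, 7, 6]
  [12, 6, 7]

Each entry (A^⊗3)_ij equals the minimum over all length-3 walks i = v_0 → v_1 → … → v_3 = j of Σ_t A[v_t][v_{t+1}]. For example, for (i, j) = (0, 2) we minimise over 9 possible intermediate vertex sequences; the minimum is 8, attained along the walk 0 → 2 → 1 → 2.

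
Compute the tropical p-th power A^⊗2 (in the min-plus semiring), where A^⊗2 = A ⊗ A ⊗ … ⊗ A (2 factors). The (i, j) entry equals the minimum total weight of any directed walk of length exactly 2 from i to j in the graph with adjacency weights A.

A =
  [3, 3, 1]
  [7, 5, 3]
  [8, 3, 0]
A^⊗2 =
  [6, 4, 1]
  [10, 6, 3]
  [8, 3, 0]

Each entry (A^⊗2)_ij equals the minimum over all length-2 walks i = v_0 → v_1 → … → v_2 = j of Σ_t A[v_t][v_{t+1}]. For example, for (i, j) = (0, 2) we minimise over 3 possible intermediate vertex sequences; the minimum is 1, attained along the walk 0 → 2 → 2.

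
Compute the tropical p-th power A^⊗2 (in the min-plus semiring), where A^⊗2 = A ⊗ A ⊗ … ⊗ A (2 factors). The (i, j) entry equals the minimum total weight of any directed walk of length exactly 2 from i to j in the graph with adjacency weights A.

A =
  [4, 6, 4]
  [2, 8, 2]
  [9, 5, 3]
A^⊗2 =
  [8, 9, 7]
  [6, 7, 5]
  [7, 8, 6]

Each entry (A^⊗2)_ij equals the minimum over all length-2 walks i = v_0 → v_1 → … → v_2 = j of Σ_t A[v_t][v_{t+1}]. For example, for (i, j) = (0, 2) we minimise over 3 possible intermediate vertex sequences; the minimum is 7, attained along the walk 0 → 2 → 2.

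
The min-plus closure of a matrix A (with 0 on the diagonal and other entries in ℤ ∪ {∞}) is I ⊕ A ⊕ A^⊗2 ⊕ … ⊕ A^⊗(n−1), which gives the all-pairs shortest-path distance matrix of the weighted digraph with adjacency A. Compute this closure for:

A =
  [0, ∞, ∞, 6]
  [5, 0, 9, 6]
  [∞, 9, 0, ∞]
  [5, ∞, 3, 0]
Closure =
  [0, 18, 9, 6]
  [5, 0, 9, 6]
  [14, 9, 0, 15]
  [5, 12, 3, 0]

This is the Floyd-Warshall all-pairs shortest-path computation. For each intermediate vertex k = 0, 1, …, 3, update dist[i][j] ← min(dist[i][j], dist[i][k] + dist[k][j]). The final matrix gives, for each (i, j), the minimum total weight of any directed path from i to j (possibly empty when i = j).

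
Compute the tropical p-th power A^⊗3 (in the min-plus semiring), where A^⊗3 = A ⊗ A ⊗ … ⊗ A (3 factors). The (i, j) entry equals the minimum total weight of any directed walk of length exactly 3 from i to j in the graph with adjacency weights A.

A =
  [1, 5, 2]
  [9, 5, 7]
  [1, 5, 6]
A^⊗3 =
  [3, 7, 4]
  [9, 13, 10]
  [3, 7, 4]

Each entry (A^⊗3)_ij equals the minimum over all length-3 walks i = v_0 → v_1 → … → v_3 = j of Σ_t A[v_t][v_{t+1}]. For example, for (i, j) = (0, 2) we minimise over 9 possible intermediate vertex sequences; the minimum is 4, attained along the walk 0 → 0 → 0 → 2.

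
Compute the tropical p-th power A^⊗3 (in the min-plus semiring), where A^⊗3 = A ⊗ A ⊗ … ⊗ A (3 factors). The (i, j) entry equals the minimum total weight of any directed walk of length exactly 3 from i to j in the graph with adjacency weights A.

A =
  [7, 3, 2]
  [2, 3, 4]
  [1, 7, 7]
A^⊗3 =
  [8, 6, 5]
  [5, 8, 7]
  [4, 7, 8]

Each entry (A^⊗3)_ij equals the minimum over all length-3 walks i = v_0 → v_1 → … → v_3 = j of Σ_t A[v_t][v_{t+1}]. For example, for (i, j) = (0, 2) we minimise over 9 possible intermediate vertex sequences; the minimum is 5, attained along the walk 0 → 2 → 0 → 2.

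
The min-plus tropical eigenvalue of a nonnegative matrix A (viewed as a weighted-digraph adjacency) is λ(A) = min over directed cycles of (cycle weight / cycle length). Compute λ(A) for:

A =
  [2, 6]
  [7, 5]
λ(A) = 2

Enumerate directed cycles and compute their means (weight / length). Sample:
  cycle 0 → 0: weight = 2, length = 1, mean = 2/1 ≈ 2.000
  cycle 1 → 1: weight = 5, length = 1, mean = 5/1 ≈ 5.000
  cycle 0 → 1 → 0: weight = 13, length = 2, mean = 13/2 ≈ 6.500
  cycle 1 → 0 → 1: weight = 13, length = 2, mean = 13/2 ≈ 6.500
Minimum mean = 2.000, attained e.g. along the cycle 0 → 0 with weight 2 and length 1. So λ(A) = 2/1 = 2.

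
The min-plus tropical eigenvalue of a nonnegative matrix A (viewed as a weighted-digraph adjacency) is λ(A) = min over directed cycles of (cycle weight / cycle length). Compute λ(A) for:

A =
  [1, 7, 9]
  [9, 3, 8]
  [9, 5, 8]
λ(A) = 1

Enumerate directed cycles and compute their means (weight / length). Sample:
  cycle 0 → 0: weight = 1, length = 1, mean = 1/1 ≈ 1.000
  cycle 1 → 1: weight = 3, length = 1, mean = 3/1 ≈ 3.000
  cycle 2 → 2: weight = 8, length = 1, mean = 8/1 ≈ 8.000
  cycle 0 → 1 → 0: weight = 16, length = 2, mean = 16/2 ≈ 8.000
  cycle 0 → 2 → 0: weight = 18, length = 2, mean = 18/2 ≈ 9.000
  cycle 1 → 0 → 1: weight = 16, length = 2, mean = 16/2 ≈ 8.000
Minimum mean = 1.000, attained e.g. along the cycle 0 → 0 with weight 1 and length 1. So λ(A) = 1/1 = 1.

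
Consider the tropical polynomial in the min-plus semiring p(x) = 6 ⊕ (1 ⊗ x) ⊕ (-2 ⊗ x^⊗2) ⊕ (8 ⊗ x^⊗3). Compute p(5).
p(5) = 6

A tropical monomial a ⊗ x^⊗i evaluates to a + i · x. Evaluating each term at x = 5:
  Term 0 contributes 6 + 0 · 5 = 6
  Term 1 contributes 1 + 1 · 5 = 6
  Term 2 contributes -2 + 2 · 5 = 8
  Term 3 contributes 8 + 3 · 5 = 23
p(5) = ⊕ of these = min[6, 6, 8, 23] = 6.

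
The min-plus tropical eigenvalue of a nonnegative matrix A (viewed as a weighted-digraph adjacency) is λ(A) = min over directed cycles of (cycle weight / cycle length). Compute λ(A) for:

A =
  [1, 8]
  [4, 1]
λ(A) = 1

Enumerate directed cycles and compute their means (weight / length). Sample:
  cycle 0 → 0: weight = 1, length = 1, mean = 1/1 ≈ 1.000
  cycle 1 → 1: weight = 1, length = 1, mean = 1/1 ≈ 1.000
  cycle 0 → 1 → 0: weight = 12, length = 2, mean = 12/2 ≈ 6.000
  cycle 1 → 0 → 1: weight = 12, length = 2, mean = 12/2 ≈ 6.000
Minimum mean = 1.000, attained e.g. along the cycle 0 → 0 with weight 1 and length 1. So λ(A) = 1/1 = 1.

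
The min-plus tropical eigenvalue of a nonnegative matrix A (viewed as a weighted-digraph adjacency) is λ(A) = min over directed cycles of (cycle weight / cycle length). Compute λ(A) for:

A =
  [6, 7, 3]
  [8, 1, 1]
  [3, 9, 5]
λ(A) = 1

Enumerate directed cycles and compute their means (weight / length). Sample:
  cycle 0 → 0: weight = 6, length = 1, mean = 6/1 ≈ 6.000
  cycle 1 → 1: weight = 1, length = 1, mean = 1/1 ≈ 1.000
  cycle 2 → 2: weight = 5, length = 1, mean = 5/1 ≈ 5.000
  cycle 0 → 1 → 0: weight = 15, length = 2, mean = 15/2 ≈ 7.500
  cycle 0 → 2 → 0: weight = 6, length = 2, mean = 6/2 ≈ 3.000
  cycle 1 → 0 → 1: weight = 15, length = 2, mean = 15/2 ≈ 7.500
Minimum mean = 1.000, attained e.g. along the cycle 1 → 1 with weight 1 and length 1. So λ(A) = 1/1 = 1.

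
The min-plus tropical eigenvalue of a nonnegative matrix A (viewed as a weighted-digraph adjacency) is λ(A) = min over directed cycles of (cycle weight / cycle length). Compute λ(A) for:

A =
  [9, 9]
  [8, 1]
λ(A) = 1

Enumerate directed cycles and compute their means (weight / length). Sample:
  cycle 0 → 0: weight = 9, length = 1, mean = 9/1 ≈ 9.000
  cycle 1 → 1: weight = 1, length = 1, mean = 1/1 ≈ 1.000
  cycle 0 → 1 → 0: weight = 17, length = 2, mean = 17/2 ≈ 8.500
  cycle 1 → 0 → 1: weight = 17, length = 2, mean = 17/2 ≈ 8.500
Minimum mean = 1.000, attained e.g. along the cycle 1 → 1 with weight 1 and length 1. So λ(A) = 1/1 = 1.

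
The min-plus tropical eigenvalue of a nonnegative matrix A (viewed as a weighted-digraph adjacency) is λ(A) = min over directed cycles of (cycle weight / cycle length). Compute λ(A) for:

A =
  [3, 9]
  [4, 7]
λ(A) = 3

Enumerate directed cycles and compute their means (weight / length). Sample:
  cycle 0 → 0: weight = 3, length = 1, mean = 3/1 ≈ 3.000
  cycle 1 → 1: weight = 7, length = 1, mean = 7/1 ≈ 7.000
  cycle 0 → 1 → 0: weight = 13, length = 2, mean = 13/2 ≈ 6.500
  cycle 1 → 0 → 1: weight = 13, length = 2, mean = 13/2 ≈ 6.500
Minimum mean = 3.000, attained e.g. along the cycle 0 → 0 with weight 3 and length 1. So λ(A) = 3/1 = 3.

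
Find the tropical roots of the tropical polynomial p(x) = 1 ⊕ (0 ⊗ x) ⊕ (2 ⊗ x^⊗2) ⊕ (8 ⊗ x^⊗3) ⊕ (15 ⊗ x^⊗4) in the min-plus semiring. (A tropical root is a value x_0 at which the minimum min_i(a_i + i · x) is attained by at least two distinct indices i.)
Roots: {-7, -6, -2, 1}

Each tropical root is a break point of the lower envelope of the lines y = a_i + i · x (there are 5 lines, with slopes 0, 1, ..., 4). Only the lines that attain the minimum somewhere contribute to roots; other lines are dominated. Here the surviving (envelope) indices are i = 4, i = 3, i = 2, i = 1, i = 0.
Intersections between consecutive envelope lines give the roots: for adjacent envelope indices i < j the intersection is x = (a_i − a_j) / (j − i). Reading off the sorted break points: {-7, -6, -2, 1}.
Verification: at each break x_0, at least two indices attain the minimum of min_i(a_i + i · x_0).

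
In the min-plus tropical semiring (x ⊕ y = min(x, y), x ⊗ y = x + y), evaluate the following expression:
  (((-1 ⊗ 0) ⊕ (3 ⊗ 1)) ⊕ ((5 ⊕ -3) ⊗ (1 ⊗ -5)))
(((-1 ⊗ 0) ⊕ (3 ⊗ 1)) ⊕ ((5 ⊕ -3) ⊗ (1 ⊗ -5))) = -7

Expand innermost to outermost. Recall ⊕ takes the minimum of its arguments and ⊗ takes their sum. Working out the expression (((-1 ⊗ 0) ⊕ (3 ⊗ 1)) ⊕ ((5 ⊕ -3) ⊗ (1 ⊗ -5))) gives -7.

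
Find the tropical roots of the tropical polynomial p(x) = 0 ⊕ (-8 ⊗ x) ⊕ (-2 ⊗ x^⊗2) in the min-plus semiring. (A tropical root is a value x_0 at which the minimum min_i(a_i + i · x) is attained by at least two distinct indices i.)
Roots: {-6, 8}

Each tropical root is a break point of the lower envelope of the lines y = a_i + i · x (there are 3 lines, with slopes 0, 1, ..., 2). Only the lines that attain the minimum somewhere contribute to roots; other lines are dominated. Here the surviving (envelope) indices are i = 2, i = 1, i = 0.
Intersections between consecutive envelope lines give the roots: for adjacent envelope indices i < j the intersection is x = (a_i − a_j) / (j − i). Reading off the sorted break points: {-6, 8}.
Verification: at each break x_0, at least two indices attain the minimum of min_i(a_i + i · x_0).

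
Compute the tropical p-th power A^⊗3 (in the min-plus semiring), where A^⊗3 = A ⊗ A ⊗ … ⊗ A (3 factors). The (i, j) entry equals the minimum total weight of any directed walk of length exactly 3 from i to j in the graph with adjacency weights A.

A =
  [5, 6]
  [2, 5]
A^⊗3 =
  [13, 14]
  [10, 13]

Each entry (A^⊗3)_ij equals the minimum over all length-3 walks i = v_0 → v_1 → … → v_3 = j of Σ_t A[v_t][v_{t+1}]. For example, for (i, j) = (0, 1) we minimise over 4 possible intermediate vertex sequences; the minimum is 14, attained along the walk 0 → 1 → 0 → 1.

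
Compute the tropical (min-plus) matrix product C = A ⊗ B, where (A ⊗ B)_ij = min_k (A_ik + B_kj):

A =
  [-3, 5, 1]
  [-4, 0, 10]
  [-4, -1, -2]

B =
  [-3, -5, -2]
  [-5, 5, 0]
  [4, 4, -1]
A ⊗ B =
  [-6, -8, -5]
  [-7, -9, -6]
  [-7, -9, -6]

Apply the min-plus product entry-by-entry:
  C[0][0] = min over k of (A[0][0] + B[0][0] = -3 + -3 = -6, A[0][1] + B[1][0] = 5 + -5 = 0, A[0][2] + B[2][0] = 1 + 4 = 5) = -6 (attained at k = 0)
  C[0][1] = min over k of (A[0][0] + B[0][1] = -3 + -5 = -8, A[0][1] + B[1][1] = 5 + 5 = 10, A[0][2] + B[2][1] = 1 + 4 = 5) = -8 (attained at k = 0)
  C[0][2] = min over k of (A[0][0] + B[0][2] = -3 + -2 = -5, A[0][1] + B[1][2] = 5 + 0 = 5, A[0][2] + B[2][2] = 1 + -1 = 0) = -5 (attained at k = 0)
  C[1][0] = min over k of (A[1][0] + B[0][0] = -4 + -3 = -7, A[1][1] + B[1][0] = 0 + -5 = -5, A[1][2] + B[2][0] = 10 + 4 = 14) = -7 (attained at k = 0)
  C[1][1] = min over k of (A[1][0] + B[0][1] = -4 + -5 = -9, A[1][1] + B[1][1] = 0 + 5 = 5, A[1][2] + B[2][1] = 10 + 4 = 14) = -9 (attained at k = 0)
  C[1][2] = min over k of (A[1][0] + B[0][2] = -4 + -2 = -6, A[1][1] + B[1][2] = 0 + 0 = 0, A[1][2] + B[2][2] = 10 + -1 = 9) = -6 (attained at k = 0)
  C[2][0] = min over k of (A[2][0] + B[0][0] = -4 + -3 = -7, A[2][1] + B[1][0] = -1 + -5 = -6, A[2][2] + B[2][0] = -2 + 4 = 2) = -7 (attained at k = 0)
  C[2][1] = min over k of (A[2][0] + B[0][1] = -4 + -5 = -9, A[2][1] + B[1][1] = -1 + 5 = 4, A[2][2] + B[2][1] = -2 + 4 = 2) = -9 (attained at k = 0)
  C[2][2] = min over k of (A[2][0] + B[0][2] = -4 + -2 = -6, A[2][1] + B[1][2] = -1 + 0 = -1, A[2][2] + B[2][2] = -2 + -1 = -3) = -6 (attained at k = 0)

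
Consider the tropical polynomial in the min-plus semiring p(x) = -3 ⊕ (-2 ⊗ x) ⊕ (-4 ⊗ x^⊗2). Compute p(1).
p(1) = -3

A tropical monomial a ⊗ x^⊗i evaluates to a + i · x. Evaluating each term at x = 1:
  Term 0 contributes -3 + 0 · 1 = -3
  Term 1 contributes -2 + 1 · 1 = -1
  Term 2 contributes -4 + 2 · 1 = -2
p(1) = ⊕ of these = min[-3, -1, -2] = -3.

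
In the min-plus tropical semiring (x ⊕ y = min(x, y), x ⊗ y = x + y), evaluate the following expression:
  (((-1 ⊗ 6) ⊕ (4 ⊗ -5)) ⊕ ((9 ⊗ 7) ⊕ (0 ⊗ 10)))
(((-1 ⊗ 6) ⊕ (4 ⊗ -5)) ⊕ ((9 ⊗ 7) ⊕ (0 ⊗ 10))) = -1

Expand innermost to outermost. Recall ⊕ takes the minimum of its arguments and ⊗ takes their sum. Working out the expression (((-1 ⊗ 6) ⊕ (4 ⊗ -5)) ⊕ ((9 ⊗ 7) ⊕ (0 ⊗ 10))) gives -1.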